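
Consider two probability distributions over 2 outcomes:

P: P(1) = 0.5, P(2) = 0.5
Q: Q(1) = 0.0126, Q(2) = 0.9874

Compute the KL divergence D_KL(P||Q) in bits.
2.1644 bits

D_KL(P||Q) = Σ P(x) log₂(P(x)/Q(x))

Computing term by term:
  P(1)·log₂(P(1)/Q(1)) = 0.5·log₂(0.5/0.0126) = 2.65522
  P(2)·log₂(P(2)/Q(2)) = 0.5·log₂(0.5/0.9874) = -0.49085

D_KL(P||Q) = 2.65522 - 0.49085 = 2.16437 ≈ 2.1644 bits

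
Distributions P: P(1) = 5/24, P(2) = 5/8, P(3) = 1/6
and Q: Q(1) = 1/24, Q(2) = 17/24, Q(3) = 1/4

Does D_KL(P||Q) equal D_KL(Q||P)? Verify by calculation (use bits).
D_KL(P||Q) = 0.2734 bits, D_KL(Q||P) = 0.1774 bits. No — D_KL(P||Q) ≠ D_KL(Q||P) for this pair.

D_KL(P||Q) = Σ P(x) log₂(P(x)/Q(x))

Computing term by term:
  P(1)·log₂(P(1)/Q(1)) = (5/24)·log₂((5/24)/(1/24)) = 0.48374
  P(2)·log₂(P(2)/Q(2)) = (5/8)·log₂((5/8)/(17/24)) = -0.11286
  P(3)·log₂(P(3)/Q(3)) = (1/6)·log₂((1/6)/(1/4)) = -0.09749

D_KL(P||Q) = 0.48374 - 0.11286 - 0.09749 = 0.27339 ≈ 0.2734 bits

D_KL(Q||P) = Σ Q(x) log₂(Q(x)/P(x))

Computing term by term:
  Q(1)·log₂(Q(1)/P(1)) = (1/24)·log₂((1/24)/(5/24)) = -0.09675
  Q(2)·log₂(Q(2)/P(2)) = (17/24)·log₂((17/24)/(5/8)) = 0.12791
  Q(3)·log₂(Q(3)/P(3)) = (1/4)·log₂((1/4)/(1/6)) = 0.14624

D_KL(Q||P) = -0.09675 + 0.12791 + 0.14624 = 0.17740 ≈ 0.1774 bits

These are NOT equal (difference: 0.0960 bits). KL divergence is asymmetric: D_KL(P||Q) ≠ D_KL(Q||P) in general.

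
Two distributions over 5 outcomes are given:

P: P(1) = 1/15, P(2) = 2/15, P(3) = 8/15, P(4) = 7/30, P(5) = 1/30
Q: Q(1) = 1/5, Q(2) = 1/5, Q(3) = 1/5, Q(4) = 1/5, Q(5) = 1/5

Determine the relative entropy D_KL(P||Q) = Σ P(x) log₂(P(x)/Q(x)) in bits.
0.5368 bits

D_KL(P||Q) = Σ P(x) log₂(P(x)/Q(x))

Computing term by term:
  P(1)·log₂(P(1)/Q(1)) = (1/15)·log₂((1/15)/(1/5)) = -0.10566
  P(2)·log₂(P(2)/Q(2)) = (2/15)·log₂((2/15)/(1/5)) = -0.07800
  P(3)·log₂(P(3)/Q(3)) = (8/15)·log₂((8/15)/(1/5)) = 0.75469
  P(4)·log₂(P(4)/Q(4)) = (7/30)·log₂((7/30)/(1/5)) = 0.05189
  P(5)·log₂(P(5)/Q(5)) = (1/30)·log₂((1/30)/(1/5)) = -0.08617

D_KL(P||Q) = -0.10566 - 0.07800 + 0.75469 + 0.05189 - 0.08617 = 0.53675 ≈ 0.5368 bits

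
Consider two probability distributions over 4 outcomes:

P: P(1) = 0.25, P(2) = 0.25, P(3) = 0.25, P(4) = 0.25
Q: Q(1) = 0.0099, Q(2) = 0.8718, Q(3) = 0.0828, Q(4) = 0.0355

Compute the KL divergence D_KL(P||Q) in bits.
1.8166 bits

D_KL(P||Q) = Σ P(x) log₂(P(x)/Q(x))

Computing term by term:
  P(1)·log₂(P(1)/Q(1)) = 0.25·log₂(0.25/0.0099) = 1.16459
  P(2)·log₂(P(2)/Q(2)) = 0.25·log₂(0.25/0.8718) = -0.45052
  P(3)·log₂(P(3)/Q(3)) = 0.25·log₂(0.25/0.0828) = 0.39856
  P(4)·log₂(P(4)/Q(4)) = 0.25·log₂(0.25/0.0355) = 0.70401

D_KL(P||Q) = 1.16459 - 0.45052 + 0.39856 + 0.70401 = 1.81664 ≈ 1.8166 bits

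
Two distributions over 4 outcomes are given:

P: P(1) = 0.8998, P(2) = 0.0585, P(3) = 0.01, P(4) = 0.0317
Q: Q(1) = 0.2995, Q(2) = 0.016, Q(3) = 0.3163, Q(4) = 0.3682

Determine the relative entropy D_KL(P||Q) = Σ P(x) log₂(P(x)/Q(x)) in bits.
1.3755 bits

D_KL(P||Q) = Σ P(x) log₂(P(x)/Q(x))

Computing term by term:
  P(1)·log₂(P(1)/Q(1)) = 0.8998·log₂(0.8998/0.2995) = 1.42803
  P(2)·log₂(P(2)/Q(2)) = 0.0585·log₂(0.0585/0.016) = 0.10942
  P(3)·log₂(P(3)/Q(3)) = 0.01·log₂(0.01/0.3163) = -0.04983
  P(4)·log₂(P(4)/Q(4)) = 0.0317·log₂(0.0317/0.3682) = -0.11215

D_KL(P||Q) = 1.42803 + 0.10942 - 0.04983 - 0.11215 = 1.37547 ≈ 1.3755 bits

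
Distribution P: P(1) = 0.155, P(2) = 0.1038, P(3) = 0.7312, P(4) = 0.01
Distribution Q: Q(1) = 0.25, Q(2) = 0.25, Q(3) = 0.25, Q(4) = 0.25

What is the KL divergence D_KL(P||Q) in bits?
0.8472 bits

D_KL(P||Q) = Σ P(x) log₂(P(x)/Q(x))

Computing term by term:
  P(1)·log₂(P(1)/Q(1)) = 0.155·log₂(0.155/0.25) = -0.10690
  P(2)·log₂(P(2)/Q(2)) = 0.1038·log₂(0.1038/0.25) = -0.13163
  P(3)·log₂(P(3)/Q(3)) = 0.7312·log₂(0.7312/0.25) = 1.13214
  P(4)·log₂(P(4)/Q(4)) = 0.01·log₂(0.01/0.25) = -0.04644

D_KL(P||Q) = -0.10690 - 0.13163 + 1.13214 - 0.04644 = 0.84717 ≈ 0.8472 bits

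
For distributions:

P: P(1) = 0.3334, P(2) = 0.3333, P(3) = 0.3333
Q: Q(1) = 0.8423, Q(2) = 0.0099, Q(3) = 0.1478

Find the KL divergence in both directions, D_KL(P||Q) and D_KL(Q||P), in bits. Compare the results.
D_KL(P||Q) = 1.6362 bits, D_KL(Q||P) = 0.9026 bits. D_KL(P||Q) is larger than D_KL(Q||P) by 0.7336 bits; the two directions differ.

D_KL(P||Q) = Σ P(x) log₂(P(x)/Q(x))

Computing term by term:
  P(1)·log₂(P(1)/Q(1)) = 0.3334·log₂(0.3334/0.8423) = -0.44578
  P(2)·log₂(P(2)/Q(2)) = 0.3333·log₂(0.3333/0.0099) = 1.69091
  P(3)·log₂(P(3)/Q(3)) = 0.3333·log₂(0.3333/0.1478) = 0.39102

D_KL(P||Q) = -0.44578 + 1.69091 + 0.39102 = 1.63615 ≈ 1.6362 bits

D_KL(Q||P) = Σ Q(x) log₂(Q(x)/P(x))

Computing term by term:
  Q(1)·log₂(Q(1)/P(1)) = 0.8423·log₂(0.8423/0.3334) = 1.12622
  Q(2)·log₂(Q(2)/P(2)) = 0.0099·log₂(0.0099/0.3333) = -0.05023
  Q(3)·log₂(Q(3)/P(3)) = 0.1478·log₂(0.1478/0.3333) = -0.17340

D_KL(Q||P) = 1.12622 - 0.05023 - 0.17340 = 0.90259 ≈ 0.9026 bits

These are NOT equal (difference: 0.7336 bits). KL divergence is asymmetric: D_KL(P||Q) ≠ D_KL(Q||P) in general.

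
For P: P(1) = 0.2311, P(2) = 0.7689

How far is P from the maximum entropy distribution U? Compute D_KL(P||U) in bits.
0.2201 bits

U(i) = 1/2 for all i

D_KL(P||U) = Σ P(x) log₂(P(x) / (1/2))
           = Σ P(x) log₂(P(x)) + log₂(2)
           = log₂(2) - H(P)

H(P) = -Σ P(x) log₂(P(x)):
  -P(1)·log₂(P(1)) = -(0.2311)·log₂(0.2311) = 0.48841
  -P(2)·log₂(P(2)) = -(0.7689)·log₂(0.7689) = 0.29151
H(P) = 0.48841 + 0.29151 = 0.77992 bits

log₂(2) = 1.00000 bits

D_KL(P||U) = 1.00000 - 0.77992 = 0.22008 ≈ 0.2201 bits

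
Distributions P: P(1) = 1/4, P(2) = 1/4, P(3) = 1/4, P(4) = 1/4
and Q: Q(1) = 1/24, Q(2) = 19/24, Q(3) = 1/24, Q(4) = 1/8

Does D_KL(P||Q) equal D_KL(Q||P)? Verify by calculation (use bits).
D_KL(P||Q) = 1.1267 bits, D_KL(Q||P) = 0.9761 bits. No — D_KL(P||Q) ≠ D_KL(Q||P) for this pair.

D_KL(P||Q) = Σ P(x) log₂(P(x)/Q(x))

Computing term by term:
  P(1)·log₂(P(1)/Q(1)) = (1/4)·log₂((1/4)/(1/24)) = 0.64624
  P(2)·log₂(P(2)/Q(2)) = (1/4)·log₂((1/4)/(19/24)) = -0.41574
  P(3)·log₂(P(3)/Q(3)) = (1/4)·log₂((1/4)/(1/24)) = 0.64624
  P(4)·log₂(P(4)/Q(4)) = (1/4)·log₂((1/4)/(1/8)) = 0.25000

D_KL(P||Q) = 0.64624 - 0.41574 + 0.64624 + 0.25000 = 1.12674 ≈ 1.1267 bits

D_KL(Q||P) = Σ Q(x) log₂(Q(x)/P(x))

Computing term by term:
  Q(1)·log₂(Q(1)/P(1)) = (1/24)·log₂((1/24)/(1/4)) = -0.10771
  Q(2)·log₂(Q(2)/P(2)) = (19/24)·log₂((19/24)/(1/4)) = 1.31651
  Q(3)·log₂(Q(3)/P(3)) = (1/24)·log₂((1/24)/(1/4)) = -0.10771
  Q(4)·log₂(Q(4)/P(4)) = (1/8)·log₂((1/8)/(1/4)) = -0.12500

D_KL(Q||P) = -0.10771 + 1.31651 - 0.10771 - 0.12500 = 0.97609 ≈ 0.9761 bits

These are NOT equal (difference: 0.1506 bits). KL divergence is asymmetric: D_KL(P||Q) ≠ D_KL(Q||P) in general.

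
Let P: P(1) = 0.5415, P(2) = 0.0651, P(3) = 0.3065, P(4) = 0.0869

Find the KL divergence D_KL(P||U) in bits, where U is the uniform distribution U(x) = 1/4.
0.4350 bits

U(i) = 1/4 for all i

D_KL(P||U) = Σ P(x) log₂(P(x) / (1/4))
           = Σ P(x) log₂(P(x)) + log₂(4)
           = log₂(4) - H(P)

H(P) = -Σ P(x) log₂(P(x)):
  -P(1)·log₂(P(1)) = -(0.5415)·log₂(0.5415) = 0.47921
  -P(2)·log₂(P(2)) = -(0.0651)·log₂(0.0651) = 0.25657
  -P(3)·log₂(P(3)) = -(0.3065)·log₂(0.3065) = 0.52290
  -P(4)·log₂(P(4)) = -(0.0869)·log₂(0.0869) = 0.30628
H(P) = 0.47921 + 0.25657 + 0.52290 + 0.30628 = 1.56496 bits

log₂(4) = 2.00000 bits

D_KL(P||U) = 2.00000 - 1.56496 = 0.43504 ≈ 0.4350 bits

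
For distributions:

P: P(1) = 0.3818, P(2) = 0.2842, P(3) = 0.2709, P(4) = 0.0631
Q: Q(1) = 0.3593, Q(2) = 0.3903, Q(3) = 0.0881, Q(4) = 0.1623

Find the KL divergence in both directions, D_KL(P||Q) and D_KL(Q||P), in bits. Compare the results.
D_KL(P||Q) = 0.2564 bits, D_KL(Q||P) = 0.2256 bits. D_KL(P||Q) is larger than D_KL(Q||P) by 0.0308 bits; the two directions differ.

D_KL(P||Q) = Σ P(x) log₂(P(x)/Q(x))

Computing term by term:
  P(1)·log₂(P(1)/Q(1)) = 0.3818·log₂(0.3818/0.3593) = 0.03346
  P(2)·log₂(P(2)/Q(2)) = 0.2842·log₂(0.2842/0.3903) = -0.13007
  P(3)·log₂(P(3)/Q(3)) = 0.2709·log₂(0.2709/0.0881) = 0.43901
  P(4)·log₂(P(4)/Q(4)) = 0.0631·log₂(0.0631/0.1623) = -0.08600

D_KL(P||Q) = 0.03346 - 0.13007 + 0.43901 - 0.08600 = 0.25640 ≈ 0.2564 bits

D_KL(Q||P) = Σ Q(x) log₂(Q(x)/P(x))

Computing term by term:
  Q(1)·log₂(Q(1)/P(1)) = 0.3593·log₂(0.3593/0.3818) = -0.03148
  Q(2)·log₂(Q(2)/P(2)) = 0.3903·log₂(0.3903/0.2842) = 0.17863
  Q(3)·log₂(Q(3)/P(3)) = 0.0881·log₂(0.0881/0.2709) = -0.14277
  Q(4)·log₂(Q(4)/P(4)) = 0.1623·log₂(0.1623/0.0631) = 0.22121

D_KL(Q||P) = -0.03148 + 0.17863 - 0.14277 + 0.22121 = 0.22559 ≈ 0.2256 bits

These are NOT equal (difference: 0.0308 bits). KL divergence is asymmetric: D_KL(P||Q) ≠ D_KL(Q||P) in general.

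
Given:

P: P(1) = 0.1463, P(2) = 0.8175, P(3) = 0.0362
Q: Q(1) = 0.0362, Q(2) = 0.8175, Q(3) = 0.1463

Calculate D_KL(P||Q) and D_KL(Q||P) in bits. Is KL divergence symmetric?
D_KL(P||Q) = 0.2218 bits, D_KL(Q||P) = 0.2218 bits. The two values coincide for this particular pair, but no — KL divergence is not symmetric in general.

D_KL(P||Q) = Σ P(x) log₂(P(x)/Q(x))

Computing term by term:
  P(1)·log₂(P(1)/Q(1)) = 0.1463·log₂(0.1463/0.0362) = 0.29478
  P(2)·log₂(P(2)/Q(2)) = 0.8175·log₂(0.8175/0.8175) = 0.00000
  P(3)·log₂(P(3)/Q(3)) = 0.0362·log₂(0.0362/0.1463) = -0.07294

D_KL(P||Q) = 0.29478 + 0.00000 - 0.07294 = 0.22184 ≈ 0.2218 bits

D_KL(Q||P) = Σ Q(x) log₂(Q(x)/P(x))

Computing term by term:
  Q(1)·log₂(Q(1)/P(1)) = 0.0362·log₂(0.0362/0.1463) = -0.07294
  Q(2)·log₂(Q(2)/P(2)) = 0.8175·log₂(0.8175/0.8175) = 0.00000
  Q(3)·log₂(Q(3)/P(3)) = 0.1463·log₂(0.1463/0.0362) = 0.29478

D_KL(Q||P) = -0.07294 + 0.00000 + 0.29478 = 0.22184 ≈ 0.2218 bits

These ARE equal here. Q is P with outcomes relabeled (Q(1) = P(3), Q(3) = P(1)) by a relabeling that is its own inverse, so the two sums contain exactly the same terms in a different order. This is a special case — KL divergence is not symmetric in general: D_KL(P||Q) ≠ D_KL(Q||P) for most P, Q.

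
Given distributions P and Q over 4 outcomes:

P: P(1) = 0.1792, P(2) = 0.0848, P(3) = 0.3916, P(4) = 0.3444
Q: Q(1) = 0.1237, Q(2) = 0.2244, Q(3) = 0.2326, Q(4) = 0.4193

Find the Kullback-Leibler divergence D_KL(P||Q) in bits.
0.1733 bits

D_KL(P||Q) = Σ P(x) log₂(P(x)/Q(x))

Computing term by term:
  P(1)·log₂(P(1)/Q(1)) = 0.1792·log₂(0.1792/0.1237) = 0.09582
  P(2)·log₂(P(2)/Q(2)) = 0.0848·log₂(0.0848/0.2244) = -0.11905
  P(3)·log₂(P(3)/Q(3)) = 0.3916·log₂(0.3916/0.2326) = 0.29430
  P(4)·log₂(P(4)/Q(4)) = 0.3444·log₂(0.3444/0.4193) = -0.09777

D_KL(P||Q) = 0.09582 - 0.11905 + 0.29430 - 0.09777 = 0.17330 ≈ 0.1733 bits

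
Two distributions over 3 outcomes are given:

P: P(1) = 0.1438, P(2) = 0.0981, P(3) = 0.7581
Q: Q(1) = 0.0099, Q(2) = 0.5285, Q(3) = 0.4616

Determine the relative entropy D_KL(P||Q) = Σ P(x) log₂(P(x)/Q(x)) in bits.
0.8594 bits

D_KL(P||Q) = Σ P(x) log₂(P(x)/Q(x))

Computing term by term:
  P(1)·log₂(P(1)/Q(1)) = 0.1438·log₂(0.1438/0.0099) = 0.55514
  P(2)·log₂(P(2)/Q(2)) = 0.0981·log₂(0.0981/0.5285) = -0.23834
  P(3)·log₂(P(3)/Q(3)) = 0.7581·log₂(0.7581/0.4616) = 0.54261

D_KL(P||Q) = 0.55514 - 0.23834 + 0.54261 = 0.85941 ≈ 0.8594 bits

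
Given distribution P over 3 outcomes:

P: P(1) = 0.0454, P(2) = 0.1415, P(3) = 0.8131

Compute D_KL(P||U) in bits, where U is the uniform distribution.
0.7405 bits

U(i) = 1/3 for all i

D_KL(P||U) = Σ P(x) log₂(P(x) / (1/3))
           = Σ P(x) log₂(P(x)) + log₂(3)
           = log₂(3) - H(P)

H(P) = -Σ P(x) log₂(P(x)):
  -P(1)·log₂(P(1)) = -(0.0454)·log₂(0.0454) = 0.20254
  -P(2)·log₂(P(2)) = -(0.1415)·log₂(0.1415) = 0.39919
  -P(3)·log₂(P(3)) = -(0.8131)·log₂(0.8131) = 0.24271
H(P) = 0.20254 + 0.39919 + 0.24271 = 0.84444 bits

log₂(3) = 1.58496 bits

D_KL(P||U) = 1.58496 - 0.84444 = 0.74052 ≈ 0.7405 bits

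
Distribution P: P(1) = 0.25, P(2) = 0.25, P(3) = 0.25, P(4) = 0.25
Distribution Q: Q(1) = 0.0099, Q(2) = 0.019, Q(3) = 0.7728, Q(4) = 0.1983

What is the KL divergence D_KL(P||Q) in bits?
1.7706 bits

D_KL(P||Q) = Σ P(x) log₂(P(x)/Q(x))

Computing term by term:
  P(1)·log₂(P(1)/Q(1)) = 0.25·log₂(0.25/0.0099) = 1.16459
  P(2)·log₂(P(2)/Q(2)) = 0.25·log₂(0.25/0.019) = 0.92946
  P(3)·log₂(P(3)/Q(3)) = 0.25·log₂(0.25/0.7728) = -0.40704
  P(4)·log₂(P(4)/Q(4)) = 0.25·log₂(0.25/0.1983) = 0.08356

D_KL(P||Q) = 1.16459 + 0.92946 - 0.40704 + 0.08356 = 1.77057 ≈ 1.7706 bits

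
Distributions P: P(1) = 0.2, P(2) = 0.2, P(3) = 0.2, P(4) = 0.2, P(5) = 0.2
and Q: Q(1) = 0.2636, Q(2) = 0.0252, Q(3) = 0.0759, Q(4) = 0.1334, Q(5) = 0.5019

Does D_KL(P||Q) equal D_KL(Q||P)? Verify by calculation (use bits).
D_KL(P||Q) = 0.6490 bits, D_KL(Q||P) = 0.5119 bits. No — D_KL(P||Q) ≠ D_KL(Q||P) for this pair.

D_KL(P||Q) = Σ P(x) log₂(P(x)/Q(x))

Computing term by term:
  P(1)·log₂(P(1)/Q(1)) = 0.2·log₂(0.2/0.2636) = -0.07967
  P(2)·log₂(P(2)/Q(2)) = 0.2·log₂(0.2/0.0252) = 0.59770
  P(3)·log₂(P(3)/Q(3)) = 0.2·log₂(0.2/0.0759) = 0.27957
  P(4)·log₂(P(4)/Q(4)) = 0.2·log₂(0.2/0.1334) = 0.11685
  P(5)·log₂(P(5)/Q(5)) = 0.2·log₂(0.2/0.5019) = -0.26548

D_KL(P||Q) = -0.07967 + 0.59770 + 0.27957 + 0.11685 - 0.26548 = 0.64897 ≈ 0.6490 bits

D_KL(Q||P) = Σ Q(x) log₂(Q(x)/P(x))

Computing term by term:
  Q(1)·log₂(Q(1)/P(1)) = 0.2636·log₂(0.2636/0.2) = 0.10501
  Q(2)·log₂(Q(2)/P(2)) = 0.0252·log₂(0.0252/0.2) = -0.07531
  Q(3)·log₂(Q(3)/P(3)) = 0.0759·log₂(0.0759/0.2) = -0.10610
  Q(4)·log₂(Q(4)/P(4)) = 0.1334·log₂(0.1334/0.2) = -0.07794
  Q(5)·log₂(Q(5)/P(5)) = 0.5019·log₂(0.5019/0.2) = 0.66622

D_KL(Q||P) = 0.10501 - 0.07531 - 0.10610 - 0.07794 + 0.66622 = 0.51188 ≈ 0.5119 bits

These are NOT equal (difference: 0.1371 bits). KL divergence is asymmetric: D_KL(P||Q) ≠ D_KL(Q||P) in general.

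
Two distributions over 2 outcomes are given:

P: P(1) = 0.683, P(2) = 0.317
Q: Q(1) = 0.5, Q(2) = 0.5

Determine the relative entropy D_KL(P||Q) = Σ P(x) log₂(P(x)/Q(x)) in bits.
0.0989 bits

D_KL(P||Q) = Σ P(x) log₂(P(x)/Q(x))

Computing term by term:
  P(1)·log₂(P(1)/Q(1)) = 0.683·log₂(0.683/0.5) = 0.30732
  P(2)·log₂(P(2)/Q(2)) = 0.317·log₂(0.317/0.5) = -0.20841

D_KL(P||Q) = 0.30732 - 0.20841 = 0.09891 ≈ 0.0989 bits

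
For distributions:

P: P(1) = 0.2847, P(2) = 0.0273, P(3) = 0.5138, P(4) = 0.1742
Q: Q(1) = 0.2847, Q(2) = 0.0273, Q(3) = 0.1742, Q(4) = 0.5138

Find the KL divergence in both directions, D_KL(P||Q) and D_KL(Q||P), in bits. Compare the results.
D_KL(P||Q) = 0.5299 bits, D_KL(Q||P) = 0.5299 bits. The two directions give exactly the same value for this pair.

D_KL(P||Q) = Σ P(x) log₂(P(x)/Q(x))

Computing term by term:
  P(1)·log₂(P(1)/Q(1)) = 0.2847·log₂(0.2847/0.2847) = 0.00000
  P(2)·log₂(P(2)/Q(2)) = 0.0273·log₂(0.0273/0.0273) = 0.00000
  P(3)·log₂(P(3)/Q(3)) = 0.5138·log₂(0.5138/0.1742) = 0.80177
  P(4)·log₂(P(4)/Q(4)) = 0.1742·log₂(0.1742/0.5138) = -0.27183

D_KL(P||Q) = 0.00000 + 0.00000 + 0.80177 - 0.27183 = 0.52994 ≈ 0.5299 bits

D_KL(Q||P) = Σ Q(x) log₂(Q(x)/P(x))

Computing term by term:
  Q(1)·log₂(Q(1)/P(1)) = 0.2847·log₂(0.2847/0.2847) = 0.00000
  Q(2)·log₂(Q(2)/P(2)) = 0.0273·log₂(0.0273/0.0273) = 0.00000
  Q(3)·log₂(Q(3)/P(3)) = 0.1742·log₂(0.1742/0.5138) = -0.27183
  Q(4)·log₂(Q(4)/P(4)) = 0.5138·log₂(0.5138/0.1742) = 0.80177

D_KL(Q||P) = 0.00000 + 0.00000 - 0.27183 + 0.80177 = 0.52994 ≈ 0.5299 bits

These ARE equal here. Q is P with outcomes relabeled (Q(3) = P(4), Q(4) = P(3)) by a relabeling that is its own inverse, so the two sums contain exactly the same terms in a different order. This is a special case — KL divergence is not symmetric in general: D_KL(P||Q) ≠ D_KL(Q||P) for most P, Q.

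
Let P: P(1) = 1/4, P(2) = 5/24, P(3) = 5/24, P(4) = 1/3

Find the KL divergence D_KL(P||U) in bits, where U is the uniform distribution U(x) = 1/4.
0.0287 bits

U(i) = 1/4 for all i

D_KL(P||U) = Σ P(x) log₂(P(x) / (1/4))
           = Σ P(x) log₂(P(x)) + log₂(4)
           = log₂(4) - H(P)

H(P) = -Σ P(x) log₂(P(x)):
  -P(1)·log₂(P(1)) = -(1/4)·log₂(1/4) = 0.50000
  -P(2)·log₂(P(2)) = -(5/24)·log₂(5/24) = 0.47147
  -P(3)·log₂(P(3)) = -(5/24)·log₂(5/24) = 0.47147
  -P(4)·log₂(P(4)) = -(1/3)·log₂(1/3) = 0.52832
H(P) = 0.50000 + 0.47147 + 0.47147 + 0.52832 = 1.97126 bits

log₂(4) = 2.00000 bits

D_KL(P||U) = 2.00000 - 1.97126 = 0.02874 ≈ 0.0287 bits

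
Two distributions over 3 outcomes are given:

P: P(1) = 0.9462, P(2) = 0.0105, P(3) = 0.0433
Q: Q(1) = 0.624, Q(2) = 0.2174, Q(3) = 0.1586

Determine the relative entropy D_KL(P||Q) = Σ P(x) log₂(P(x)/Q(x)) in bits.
0.4413 bits

D_KL(P||Q) = Σ P(x) log₂(P(x)/Q(x))

Computing term by term:
  P(1)·log₂(P(1)/Q(1)) = 0.9462·log₂(0.9462/0.624) = 0.56829
  P(2)·log₂(P(2)/Q(2)) = 0.0105·log₂(0.0105/0.2174) = -0.04590
  P(3)·log₂(P(3)/Q(3)) = 0.0433·log₂(0.0433/0.1586) = -0.08110

D_KL(P||Q) = 0.56829 - 0.04590 - 0.08110 = 0.44129 ≈ 0.4413 bits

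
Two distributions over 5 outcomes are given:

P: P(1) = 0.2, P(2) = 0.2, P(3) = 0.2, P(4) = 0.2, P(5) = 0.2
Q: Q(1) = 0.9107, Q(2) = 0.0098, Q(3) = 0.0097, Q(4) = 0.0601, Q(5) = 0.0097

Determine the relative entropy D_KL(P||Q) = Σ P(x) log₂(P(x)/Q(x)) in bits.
2.5261 bits

D_KL(P||Q) = Σ P(x) log₂(P(x)/Q(x))

Computing term by term:
  P(1)·log₂(P(1)/Q(1)) = 0.2·log₂(0.2/0.9107) = -0.43740
  P(2)·log₂(P(2)/Q(2)) = 0.2·log₂(0.2/0.0098) = 0.87021
  P(3)·log₂(P(3)/Q(3)) = 0.2·log₂(0.2/0.0097) = 0.87317
  P(4)·log₂(P(4)/Q(4)) = 0.2·log₂(0.2/0.0601) = 0.34691
  P(5)·log₂(P(5)/Q(5)) = 0.2·log₂(0.2/0.0097) = 0.87317

D_KL(P||Q) = -0.43740 + 0.87021 + 0.87317 + 0.34691 + 0.87317 = 2.52606 ≈ 2.5261 bits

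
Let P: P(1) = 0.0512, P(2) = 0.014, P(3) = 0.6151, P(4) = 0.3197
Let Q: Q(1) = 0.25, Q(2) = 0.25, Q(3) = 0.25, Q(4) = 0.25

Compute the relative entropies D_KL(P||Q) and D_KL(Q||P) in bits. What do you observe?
D_KL(P||Q) = 0.7370 bits, D_KL(Q||P) = 1.1981 bits. The two directions give different values (D_KL(Q||P) exceeds D_KL(P||Q) by 0.4611 bits): KL divergence is asymmetric.

D_KL(P||Q) = Σ P(x) log₂(P(x)/Q(x))

Computing term by term:
  P(1)·log₂(P(1)/Q(1)) = 0.0512·log₂(0.0512/0.25) = -0.11713
  P(2)·log₂(P(2)/Q(2)) = 0.014·log₂(0.014/0.25) = -0.05822
  P(3)·log₂(P(3)/Q(3)) = 0.6151·log₂(0.6151/0.25) = 0.79895
  P(4)·log₂(P(4)/Q(4)) = 0.3197·log₂(0.3197/0.25) = 0.11343

D_KL(P||Q) = -0.11713 - 0.05822 + 0.79895 + 0.11343 = 0.73703 ≈ 0.7370 bits

D_KL(Q||P) = Σ Q(x) log₂(Q(x)/P(x))

Computing term by term:
  Q(1)·log₂(Q(1)/P(1)) = 0.25·log₂(0.25/0.0512) = 0.57193
  Q(2)·log₂(Q(2)/P(2)) = 0.25·log₂(0.25/0.014) = 1.03961
  Q(3)·log₂(Q(3)/P(3)) = 0.25·log₂(0.25/0.6151) = -0.32472
  Q(4)·log₂(Q(4)/P(4)) = 0.25·log₂(0.25/0.3197) = -0.08870

D_KL(Q||P) = 0.57193 + 1.03961 - 0.32472 - 0.08870 = 1.19812 ≈ 1.1981 bits

These are NOT equal (difference: 0.4611 bits). KL divergence is asymmetric: D_KL(P||Q) ≠ D_KL(Q||P) in general.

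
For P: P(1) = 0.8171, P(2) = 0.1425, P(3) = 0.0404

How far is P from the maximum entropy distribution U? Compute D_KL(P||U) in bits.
0.7593 bits

U(i) = 1/3 for all i

D_KL(P||U) = Σ P(x) log₂(P(x) / (1/3))
           = Σ P(x) log₂(P(x)) + log₂(3)
           = log₂(3) - H(P)

H(P) = -Σ P(x) log₂(P(x)):
  -P(1)·log₂(P(1)) = -(0.8171)·log₂(0.8171) = 0.23812
  -P(2)·log₂(P(2)) = -(0.1425)·log₂(0.1425) = 0.40056
  -P(3)·log₂(P(3)) = -(0.0404)·log₂(0.0404) = 0.18703
H(P) = 0.23812 + 0.40056 + 0.18703 = 0.82571 bits

log₂(3) = 1.58496 bits

D_KL(P||U) = 1.58496 - 0.82571 = 0.75925 ≈ 0.7593 bits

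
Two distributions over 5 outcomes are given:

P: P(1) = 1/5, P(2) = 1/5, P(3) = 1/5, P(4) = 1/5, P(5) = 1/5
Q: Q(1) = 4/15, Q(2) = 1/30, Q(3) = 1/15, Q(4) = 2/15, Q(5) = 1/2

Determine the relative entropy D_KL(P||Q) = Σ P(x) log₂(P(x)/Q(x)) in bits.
0.6036 bits

D_KL(P||Q) = Σ P(x) log₂(P(x)/Q(x))

Computing term by term:
  P(1)·log₂(P(1)/Q(1)) = (1/5)·log₂((1/5)/(4/15)) = -0.08301
  P(2)·log₂(P(2)/Q(2)) = (1/5)·log₂((1/5)/(1/30)) = 0.51699
  P(3)·log₂(P(3)/Q(3)) = (1/5)·log₂((1/5)/(1/15)) = 0.31699
  P(4)·log₂(P(4)/Q(4)) = (1/5)·log₂((1/5)/(2/15)) = 0.11699
  P(5)·log₂(P(5)/Q(5)) = (1/5)·log₂((1/5)/(1/2)) = -0.26439

D_KL(P||Q) = -0.08301 + 0.51699 + 0.31699 + 0.11699 - 0.26439 = 0.60357 ≈ 0.6036 bits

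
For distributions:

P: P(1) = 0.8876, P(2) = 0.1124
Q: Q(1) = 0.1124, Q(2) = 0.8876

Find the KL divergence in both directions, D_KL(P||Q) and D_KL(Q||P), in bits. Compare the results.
D_KL(P||Q) = 2.3111 bits, D_KL(Q||P) = 2.3111 bits. The two directions give exactly the same value for this pair.

D_KL(P||Q) = Σ P(x) log₂(P(x)/Q(x))

Computing term by term:
  P(1)·log₂(P(1)/Q(1)) = 0.8876·log₂(0.8876/0.1124) = 2.64617
  P(2)·log₂(P(2)/Q(2)) = 0.1124·log₂(0.1124/0.8876) = -0.33509

D_KL(P||Q) = 2.64617 - 0.33509 = 2.31108 ≈ 2.3111 bits

D_KL(Q||P) = Σ Q(x) log₂(Q(x)/P(x))

Computing term by term:
  Q(1)·log₂(Q(1)/P(1)) = 0.1124·log₂(0.1124/0.8876) = -0.33509
  Q(2)·log₂(Q(2)/P(2)) = 0.8876·log₂(0.8876/0.1124) = 2.64617

D_KL(Q||P) = -0.33509 + 2.64617 = 2.31108 ≈ 2.3111 bits

These ARE equal here. Q is P with outcomes relabeled (Q(1) = P(2), Q(2) = P(1)) by a relabeling that is its own inverse, so the two sums contain exactly the same terms in a different order. This is a special case — KL divergence is not symmetric in general: D_KL(P||Q) ≠ D_KL(Q||P) for most P, Q.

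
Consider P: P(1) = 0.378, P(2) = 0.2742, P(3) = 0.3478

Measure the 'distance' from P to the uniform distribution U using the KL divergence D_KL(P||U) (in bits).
0.0126 bits

U(i) = 1/3 for all i

D_KL(P||U) = Σ P(x) log₂(P(x) / (1/3))
           = Σ P(x) log₂(P(x)) + log₂(3)
           = log₂(3) - H(P)

H(P) = -Σ P(x) log₂(P(x)):
  -P(1)·log₂(P(1)) = -(0.378)·log₂(0.378) = 0.53054
  -P(2)·log₂(P(2)) = -(0.2742)·log₂(0.2742) = 0.51185
  -P(3)·log₂(P(3)) = -(0.3478)·log₂(0.3478) = 0.52993
H(P) = 0.53054 + 0.51185 + 0.52993 = 1.57232 bits

log₂(3) = 1.58496 bits

D_KL(P||U) = 1.58496 - 1.57232 = 0.01264 ≈ 0.0126 bits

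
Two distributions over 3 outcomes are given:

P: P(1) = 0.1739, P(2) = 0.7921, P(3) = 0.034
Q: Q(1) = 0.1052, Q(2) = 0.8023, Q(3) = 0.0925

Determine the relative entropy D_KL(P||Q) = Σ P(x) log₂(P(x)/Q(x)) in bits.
0.0624 bits

D_KL(P||Q) = Σ P(x) log₂(P(x)/Q(x))

Computing term by term:
  P(1)·log₂(P(1)/Q(1)) = 0.1739·log₂(0.1739/0.1052) = 0.12610
  P(2)·log₂(P(2)/Q(2)) = 0.7921·log₂(0.7921/0.8023) = -0.01462
  P(3)·log₂(P(3)/Q(3)) = 0.034·log₂(0.034/0.0925) = -0.04909

D_KL(P||Q) = 0.12610 - 0.01462 - 0.04909 = 0.06239 ≈ 0.0624 bits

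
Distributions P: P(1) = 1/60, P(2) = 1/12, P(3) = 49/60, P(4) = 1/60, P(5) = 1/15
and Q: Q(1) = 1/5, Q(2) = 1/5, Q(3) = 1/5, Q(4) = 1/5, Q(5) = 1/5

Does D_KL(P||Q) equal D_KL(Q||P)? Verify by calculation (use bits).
D_KL(P||Q) = 1.3272 bits, D_KL(Q||P) = 1.5976 bits. No — D_KL(P||Q) ≠ D_KL(Q||P) for this pair.

D_KL(P||Q) = Σ P(x) log₂(P(x)/Q(x))

Computing term by term:
  P(1)·log₂(P(1)/Q(1)) = (1/60)·log₂((1/60)/(1/5)) = -0.05975
  P(2)·log₂(P(2)/Q(2)) = (1/12)·log₂((1/12)/(1/5)) = -0.10525
  P(3)·log₂(P(3)/Q(3)) = (49/60)·log₂((49/60)/(1/5)) = 1.65763
  P(4)·log₂(P(4)/Q(4)) = (1/60)·log₂((1/60)/(1/5)) = -0.05975
  P(5)·log₂(P(5)/Q(5)) = (1/15)·log₂((1/15)/(1/5)) = -0.10566

D_KL(P||Q) = -0.05975 - 0.10525 + 1.65763 - 0.05975 - 0.10566 = 1.32722 ≈ 1.3272 bits

D_KL(Q||P) = Σ Q(x) log₂(Q(x)/P(x))

Computing term by term:
  Q(1)·log₂(Q(1)/P(1)) = (1/5)·log₂((1/5)/(1/60)) = 0.71699
  Q(2)·log₂(Q(2)/P(2)) = (1/5)·log₂((1/5)/(1/12)) = 0.25261
  Q(3)·log₂(Q(3)/P(3)) = (1/5)·log₂((1/5)/(49/60)) = -0.40595
  Q(4)·log₂(Q(4)/P(4)) = (1/5)·log₂((1/5)/(1/60)) = 0.71699
  Q(5)·log₂(Q(5)/P(5)) = (1/5)·log₂((1/5)/(1/15)) = 0.31699

D_KL(Q||P) = 0.71699 + 0.25261 - 0.40595 + 0.71699 + 0.31699 = 1.59763 ≈ 1.5976 bits

These are NOT equal (difference: 0.2704 bits). KL divergence is asymmetric: D_KL(P||Q) ≠ D_KL(Q||P) in general.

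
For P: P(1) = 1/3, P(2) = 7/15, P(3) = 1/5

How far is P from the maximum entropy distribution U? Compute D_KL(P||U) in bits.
0.0791 bits

U(i) = 1/3 for all i

D_KL(P||U) = Σ P(x) log₂(P(x) / (1/3))
           = Σ P(x) log₂(P(x)) + log₂(3)
           = log₂(3) - H(P)

H(P) = -Σ P(x) log₂(P(x)):
  -P(1)·log₂(P(1)) = -(1/3)·log₂(1/3) = 0.52832
  -P(2)·log₂(P(2)) = -(7/15)·log₂(7/15) = 0.51312
  -P(3)·log₂(P(3)) = -(1/5)·log₂(1/5) = 0.46439
H(P) = 0.52832 + 0.51312 + 0.46439 = 1.50583 bits

log₂(3) = 1.58496 bits

D_KL(P||U) = 1.58496 - 1.50583 = 0.07913 ≈ 0.0791 bits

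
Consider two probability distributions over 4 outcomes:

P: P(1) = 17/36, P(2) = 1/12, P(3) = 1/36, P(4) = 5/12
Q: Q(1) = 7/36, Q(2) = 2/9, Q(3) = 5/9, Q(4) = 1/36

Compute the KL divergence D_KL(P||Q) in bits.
1.9944 bits

D_KL(P||Q) = Σ P(x) log₂(P(x)/Q(x))

Computing term by term:
  P(1)·log₂(P(1)/Q(1)) = (17/36)·log₂((17/36)/(7/36)) = 0.60450
  P(2)·log₂(P(2)/Q(2)) = (1/12)·log₂((1/12)/(2/9)) = -0.11792
  P(3)·log₂(P(3)/Q(3)) = (1/36)·log₂((1/36)/(5/9)) = -0.12005
  P(4)·log₂(P(4)/Q(4)) = (5/12)·log₂((5/12)/(1/36)) = 1.62787

D_KL(P||Q) = 0.60450 - 0.11792 - 0.12005 + 1.62787 = 1.99440 ≈ 1.9944 bits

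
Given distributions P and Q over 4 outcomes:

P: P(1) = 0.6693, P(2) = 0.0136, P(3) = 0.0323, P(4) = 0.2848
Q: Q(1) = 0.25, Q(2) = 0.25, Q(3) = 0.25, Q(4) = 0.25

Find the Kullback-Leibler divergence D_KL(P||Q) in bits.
0.8520 bits

D_KL(P||Q) = Σ P(x) log₂(P(x)/Q(x))

Computing term by term:
  P(1)·log₂(P(1)/Q(1)) = 0.6693·log₂(0.6693/0.25) = 0.95089
  P(2)·log₂(P(2)/Q(2)) = 0.0136·log₂(0.0136/0.25) = -0.05712
  P(3)·log₂(P(3)/Q(3)) = 0.0323·log₂(0.0323/0.25) = -0.09536
  P(4)·log₂(P(4)/Q(4)) = 0.2848·log₂(0.2848/0.25) = 0.05355

D_KL(P||Q) = 0.95089 - 0.05712 - 0.09536 + 0.05355 = 0.85196 ≈ 0.8520 bits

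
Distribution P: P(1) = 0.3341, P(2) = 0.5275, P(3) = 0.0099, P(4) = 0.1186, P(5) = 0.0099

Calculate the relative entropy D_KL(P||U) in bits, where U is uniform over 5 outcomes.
0.8101 bits

U(i) = 1/5 for all i

D_KL(P||U) = Σ P(x) log₂(P(x) / (1/5))
           = Σ P(x) log₂(P(x)) + log₂(5)
           = log₂(5) - H(P)

H(P) = -Σ P(x) log₂(P(x)):
  -P(1)·log₂(P(1)) = -(0.3341)·log₂(0.3341) = 0.52843
  -P(2)·log₂(P(2)) = -(0.5275)·log₂(0.5275) = 0.48675
  -P(3)·log₂(P(3)) = -(0.0099)·log₂(0.0099) = 0.06592
  -P(4)·log₂(P(4)) = -(0.1186)·log₂(0.1186) = 0.36479
  -P(5)·log₂(P(5)) = -(0.0099)·log₂(0.0099) = 0.06592
H(P) = 0.52843 + 0.48675 + 0.06592 + 0.36479 + 0.06592 = 1.51181 bits

log₂(5) = 2.32193 bits

D_KL(P||U) = 2.32193 - 1.51181 = 0.81012 ≈ 0.8101 bits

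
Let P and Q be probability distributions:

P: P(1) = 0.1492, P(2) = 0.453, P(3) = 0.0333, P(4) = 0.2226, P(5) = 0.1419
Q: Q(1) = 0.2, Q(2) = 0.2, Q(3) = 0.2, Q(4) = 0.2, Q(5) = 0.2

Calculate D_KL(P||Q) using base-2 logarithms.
0.3492 bits

D_KL(P||Q) = Σ P(x) log₂(P(x)/Q(x))

Computing term by term:
  P(1)·log₂(P(1)/Q(1)) = 0.1492·log₂(0.1492/0.2) = -0.06307
  P(2)·log₂(P(2)/Q(2)) = 0.453·log₂(0.453/0.2) = 0.53432
  P(3)·log₂(P(3)/Q(3)) = 0.0333·log₂(0.0333/0.2) = -0.08613
  P(4)·log₂(P(4)/Q(4)) = 0.2226·log₂(0.2226/0.2) = 0.03438
  P(5)·log₂(P(5)/Q(5)) = 0.1419·log₂(0.1419/0.2) = -0.07026

D_KL(P||Q) = -0.06307 + 0.53432 - 0.08613 + 0.03438 - 0.07026 = 0.34924 ≈ 0.3492 bits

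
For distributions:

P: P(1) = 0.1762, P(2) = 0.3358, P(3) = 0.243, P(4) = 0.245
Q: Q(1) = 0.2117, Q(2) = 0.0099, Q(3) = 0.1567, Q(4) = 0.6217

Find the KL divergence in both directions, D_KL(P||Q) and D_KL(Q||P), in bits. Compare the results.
D_KL(P||Q) = 1.4852 bits, D_KL(Q||P) = 0.7418 bits. D_KL(P||Q) is larger than D_KL(Q||P) by 0.7434 bits; the two directions differ.

D_KL(P||Q) = Σ P(x) log₂(P(x)/Q(x))

Computing term by term:
  P(1)·log₂(P(1)/Q(1)) = 0.1762·log₂(0.1762/0.2117) = -0.04666
  P(2)·log₂(P(2)/Q(2)) = 0.3358·log₂(0.3358/0.0099) = 1.70722
  P(3)·log₂(P(3)/Q(3)) = 0.243·log₂(0.243/0.1567) = 0.15381
  P(4)·log₂(P(4)/Q(4)) = 0.245·log₂(0.245/0.6217) = -0.32914

D_KL(P||Q) = -0.04666 + 1.70722 + 0.15381 - 0.32914 = 1.48523 ≈ 1.4852 bits

D_KL(Q||P) = Σ Q(x) log₂(Q(x)/P(x))

Computing term by term:
  Q(1)·log₂(Q(1)/P(1)) = 0.2117·log₂(0.2117/0.1762) = 0.05606
  Q(2)·log₂(Q(2)/P(2)) = 0.0099·log₂(0.0099/0.3358) = -0.05033
  Q(3)·log₂(Q(3)/P(3)) = 0.1567·log₂(0.1567/0.243) = -0.09918
  Q(4)·log₂(Q(4)/P(4)) = 0.6217·log₂(0.6217/0.245) = 0.83521

D_KL(Q||P) = 0.05606 - 0.05033 - 0.09918 + 0.83521 = 0.74176 ≈ 0.7418 bits

These are NOT equal (difference: 0.7434 bits). KL divergence is asymmetric: D_KL(P||Q) ≠ D_KL(Q||P) in general.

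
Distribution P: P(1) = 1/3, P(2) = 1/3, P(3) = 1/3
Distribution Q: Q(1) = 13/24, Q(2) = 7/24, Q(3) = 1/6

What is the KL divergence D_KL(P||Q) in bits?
0.1641 bits

D_KL(P||Q) = Σ P(x) log₂(P(x)/Q(x))

Computing term by term:
  P(1)·log₂(P(1)/Q(1)) = (1/3)·log₂((1/3)/(13/24)) = -0.23348
  P(2)·log₂(P(2)/Q(2)) = (1/3)·log₂((1/3)/(7/24)) = 0.06422
  P(3)·log₂(P(3)/Q(3)) = (1/3)·log₂((1/3)/(1/6)) = 0.33333

D_KL(P||Q) = -0.23348 + 0.06422 + 0.33333 = 0.16407 ≈ 0.1641 bits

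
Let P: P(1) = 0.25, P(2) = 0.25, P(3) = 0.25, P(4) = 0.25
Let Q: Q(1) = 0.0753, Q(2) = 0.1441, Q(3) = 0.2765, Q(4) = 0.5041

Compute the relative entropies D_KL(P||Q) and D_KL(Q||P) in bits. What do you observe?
D_KL(P||Q) = 0.3422 bits, D_KL(Q||P) = 0.3053 bits. The two directions give different values (D_KL(P||Q) exceeds D_KL(Q||P) by 0.0369 bits): KL divergence is asymmetric.

D_KL(P||Q) = Σ P(x) log₂(P(x)/Q(x))

Computing term by term:
  P(1)·log₂(P(1)/Q(1)) = 0.25·log₂(0.25/0.0753) = 0.43280
  P(2)·log₂(P(2)/Q(2)) = 0.25·log₂(0.25/0.1441) = 0.19871
  P(3)·log₂(P(3)/Q(3)) = 0.25·log₂(0.25/0.2765) = -0.03634
  P(4)·log₂(P(4)/Q(4)) = 0.25·log₂(0.25/0.5041) = -0.25295

D_KL(P||Q) = 0.43280 + 0.19871 - 0.03634 - 0.25295 = 0.34222 ≈ 0.3422 bits

D_KL(Q||P) = Σ Q(x) log₂(Q(x)/P(x))

Computing term by term:
  Q(1)·log₂(Q(1)/P(1)) = 0.0753·log₂(0.0753/0.25) = -0.13036
  Q(2)·log₂(Q(2)/P(2)) = 0.1441·log₂(0.1441/0.25) = -0.11454
  Q(3)·log₂(Q(3)/P(3)) = 0.2765·log₂(0.2765/0.25) = 0.04019
  Q(4)·log₂(Q(4)/P(4)) = 0.5041·log₂(0.5041/0.25) = 0.51004

D_KL(Q||P) = -0.13036 - 0.11454 + 0.04019 + 0.51004 = 0.30533 ≈ 0.3053 bits

These are NOT equal (difference: 0.0369 bits). KL divergence is asymmetric: D_KL(P||Q) ≠ D_KL(Q||P) in general.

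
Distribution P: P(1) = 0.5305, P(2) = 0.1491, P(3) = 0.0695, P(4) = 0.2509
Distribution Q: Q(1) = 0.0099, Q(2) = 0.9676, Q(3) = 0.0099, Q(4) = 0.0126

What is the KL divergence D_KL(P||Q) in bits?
3.9230 bits

D_KL(P||Q) = Σ P(x) log₂(P(x)/Q(x))

Computing term by term:
  P(1)·log₂(P(1)/Q(1)) = 0.5305·log₂(0.5305/0.0099) = 3.04708
  P(2)·log₂(P(2)/Q(2)) = 0.1491·log₂(0.1491/0.9676) = -0.40229
  P(3)·log₂(P(3)/Q(3)) = 0.0695·log₂(0.0695/0.0099) = 0.19540
  P(4)·log₂(P(4)/Q(4)) = 0.2509·log₂(0.2509/0.0126) = 1.08279

D_KL(P||Q) = 3.04708 - 0.40229 + 0.19540 + 1.08279 = 3.92298 ≈ 3.9230 bits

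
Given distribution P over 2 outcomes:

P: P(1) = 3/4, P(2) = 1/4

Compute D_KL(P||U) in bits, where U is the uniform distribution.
0.1887 bits

U(i) = 1/2 for all i

D_KL(P||U) = Σ P(x) log₂(P(x) / (1/2))
           = Σ P(x) log₂(P(x)) + log₂(2)
           = log₂(2) - H(P)

H(P) = -Σ P(x) log₂(P(x)):
  -P(1)·log₂(P(1)) = -(3/4)·log₂(3/4) = 0.31128
  -P(2)·log₂(P(2)) = -(1/4)·log₂(1/4) = 0.50000
H(P) = 0.31128 + 0.50000 = 0.81128 bits

log₂(2) = 1.00000 bits

D_KL(P||U) = 1.00000 - 0.81128 = 0.18872 ≈ 0.1887 bits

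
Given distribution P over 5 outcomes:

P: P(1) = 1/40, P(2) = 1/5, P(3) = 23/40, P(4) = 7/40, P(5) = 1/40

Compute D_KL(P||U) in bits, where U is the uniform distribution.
0.6923 bits

U(i) = 1/5 for all i

D_KL(P||U) = Σ P(x) log₂(P(x) / (1/5))
           = Σ P(x) log₂(P(x)) + log₂(5)
           = log₂(5) - H(P)

H(P) = -Σ P(x) log₂(P(x)):
  -P(1)·log₂(P(1)) = -(1/40)·log₂(1/40) = 0.13305
  -P(2)·log₂(P(2)) = -(1/5)·log₂(1/5) = 0.46439
  -P(3)·log₂(P(3)) = -(23/40)·log₂(23/40) = 0.45906
  -P(4)·log₂(P(4)) = -(7/40)·log₂(7/40) = 0.44005
  -P(5)·log₂(P(5)) = -(1/40)·log₂(1/40) = 0.13305
H(P) = 0.13305 + 0.46439 + 0.45906 + 0.44005 + 0.13305 = 1.62960 bits

log₂(5) = 2.32193 bits

D_KL(P||U) = 2.32193 - 1.62960 = 0.69233 ≈ 0.6923 bits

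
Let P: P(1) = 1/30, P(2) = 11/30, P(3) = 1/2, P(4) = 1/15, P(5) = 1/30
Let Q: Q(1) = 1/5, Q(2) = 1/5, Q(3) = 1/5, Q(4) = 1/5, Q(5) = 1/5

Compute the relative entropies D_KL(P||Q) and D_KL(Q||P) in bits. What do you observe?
D_KL(P||Q) = 0.7036 bits, D_KL(Q||P) = 0.9117 bits. The two directions give different values (D_KL(Q||P) exceeds D_KL(P||Q) by 0.2081 bits): KL divergence is asymmetric.

D_KL(P||Q) = Σ P(x) log₂(P(x)/Q(x))

Computing term by term:
  P(1)·log₂(P(1)/Q(1)) = (1/30)·log₂((1/30)/(1/5)) = -0.08617
  P(2)·log₂(P(2)/Q(2)) = (11/30)·log₂((11/30)/(1/5)) = 0.32064
  P(3)·log₂(P(3)/Q(3)) = (1/2)·log₂((1/2)/(1/5)) = 0.66096
  P(4)·log₂(P(4)/Q(4)) = (1/15)·log₂((1/15)/(1/5)) = -0.10566
  P(5)·log₂(P(5)/Q(5)) = (1/30)·log₂((1/30)/(1/5)) = -0.08617

D_KL(P||Q) = -0.08617 + 0.32064 + 0.66096 - 0.10566 - 0.08617 = 0.70360 ≈ 0.7036 bits

D_KL(Q||P) = Σ Q(x) log₂(Q(x)/P(x))

Computing term by term:
  Q(1)·log₂(Q(1)/P(1)) = (1/5)·log₂((1/5)/(1/30)) = 0.51699
  Q(2)·log₂(Q(2)/P(2)) = (1/5)·log₂((1/5)/(11/30)) = -0.17489
  Q(3)·log₂(Q(3)/P(3)) = (1/5)·log₂((1/5)/(1/2)) = -0.26439
  Q(4)·log₂(Q(4)/P(4)) = (1/5)·log₂((1/5)/(1/15)) = 0.31699
  Q(5)·log₂(Q(5)/P(5)) = (1/5)·log₂((1/5)/(1/30)) = 0.51699

D_KL(Q||P) = 0.51699 - 0.17489 - 0.26439 + 0.31699 + 0.51699 = 0.91169 ≈ 0.9117 bits

These are NOT equal (difference: 0.2081 bits). KL divergence is asymmetric: D_KL(P||Q) ≠ D_KL(Q||P) in general.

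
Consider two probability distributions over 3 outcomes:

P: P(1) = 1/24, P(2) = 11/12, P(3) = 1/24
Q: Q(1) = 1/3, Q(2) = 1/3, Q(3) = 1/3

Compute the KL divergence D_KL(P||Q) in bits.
1.0878 bits

D_KL(P||Q) = Σ P(x) log₂(P(x)/Q(x))

Computing term by term:
  P(1)·log₂(P(1)/Q(1)) = (1/24)·log₂((1/24)/(1/3)) = -0.12500
  P(2)·log₂(P(2)/Q(2)) = (11/12)·log₂((11/12)/(1/3)) = 1.33781
  P(3)·log₂(P(3)/Q(3)) = (1/24)·log₂((1/24)/(1/3)) = -0.12500

D_KL(P||Q) = -0.12500 + 1.33781 - 0.12500 = 1.08781 ≈ 1.0878 bits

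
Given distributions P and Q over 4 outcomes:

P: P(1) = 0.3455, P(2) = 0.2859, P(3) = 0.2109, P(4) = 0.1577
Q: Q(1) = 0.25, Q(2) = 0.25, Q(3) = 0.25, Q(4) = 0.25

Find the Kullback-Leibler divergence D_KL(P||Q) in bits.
0.0600 bits

D_KL(P||Q) = Σ P(x) log₂(P(x)/Q(x))

Computing term by term:
  P(1)·log₂(P(1)/Q(1)) = 0.3455·log₂(0.3455/0.25) = 0.16126
  P(2)·log₂(P(2)/Q(2)) = 0.2859·log₂(0.2859/0.25) = 0.05535
  P(3)·log₂(P(3)/Q(3)) = 0.2109·log₂(0.2109/0.25) = -0.05175
  P(4)·log₂(P(4)/Q(4)) = 0.1577·log₂(0.1577/0.25) = -0.10483

D_KL(P||Q) = 0.16126 + 0.05535 - 0.05175 - 0.10483 = 0.06003 ≈ 0.0600 bits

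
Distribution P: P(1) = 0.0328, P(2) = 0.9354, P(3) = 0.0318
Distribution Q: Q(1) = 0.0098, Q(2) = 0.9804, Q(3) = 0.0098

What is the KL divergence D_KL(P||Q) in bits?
0.0478 bits

D_KL(P||Q) = Σ P(x) log₂(P(x)/Q(x))

Computing term by term:
  P(1)·log₂(P(1)/Q(1)) = 0.0328·log₂(0.0328/0.0098) = 0.05717
  P(2)·log₂(P(2)/Q(2)) = 0.9354·log₂(0.9354/0.9804) = -0.06341
  P(3)·log₂(P(3)/Q(3)) = 0.0318·log₂(0.0318/0.0098) = 0.05400

D_KL(P||Q) = 0.05717 - 0.06341 + 0.05400 = 0.04776 ≈ 0.0478 bits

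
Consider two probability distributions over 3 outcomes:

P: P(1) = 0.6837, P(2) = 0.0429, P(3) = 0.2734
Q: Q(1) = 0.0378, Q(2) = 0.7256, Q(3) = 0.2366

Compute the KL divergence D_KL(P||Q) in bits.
2.7377 bits

D_KL(P||Q) = Σ P(x) log₂(P(x)/Q(x))

Computing term by term:
  P(1)·log₂(P(1)/Q(1)) = 0.6837·log₂(0.6837/0.0378) = 2.85575
  P(2)·log₂(P(2)/Q(2)) = 0.0429·log₂(0.0429/0.7256) = -0.17504
  P(3)·log₂(P(3)/Q(3)) = 0.2734·log₂(0.2734/0.2366) = 0.05702

D_KL(P||Q) = 2.85575 - 0.17504 + 0.05702 = 2.73773 ≈ 2.7377 bits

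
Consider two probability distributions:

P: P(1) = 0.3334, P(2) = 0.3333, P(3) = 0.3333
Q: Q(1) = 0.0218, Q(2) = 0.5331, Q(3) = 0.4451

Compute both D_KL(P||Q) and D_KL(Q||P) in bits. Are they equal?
D_KL(P||Q) = 0.9470 bits, D_KL(Q||P) = 0.4612 bits. No, they are not equal.

D_KL(P||Q) = Σ P(x) log₂(P(x)/Q(x))

Computing term by term:
  P(1)·log₂(P(1)/Q(1)) = 0.3334·log₂(0.3334/0.0218) = 1.31188
  P(2)·log₂(P(2)/Q(2)) = 0.3333·log₂(0.3333/0.5331) = -0.22584
  P(3)·log₂(P(3)/Q(3)) = 0.3333·log₂(0.3333/0.4451) = -0.13909

D_KL(P||Q) = 1.31188 - 0.22584 - 0.13909 = 0.94695 ≈ 0.9470 bits

D_KL(Q||P) = Σ Q(x) log₂(Q(x)/P(x))

Computing term by term:
  Q(1)·log₂(Q(1)/P(1)) = 0.0218·log₂(0.0218/0.3334) = -0.08578
  Q(2)·log₂(Q(2)/P(2)) = 0.5331·log₂(0.5331/0.3333) = 0.36122
  Q(3)·log₂(Q(3)/P(3)) = 0.4451·log₂(0.4451/0.3333) = 0.18574

D_KL(Q||P) = -0.08578 + 0.36122 + 0.18574 = 0.46118 ≈ 0.4612 bits

These are NOT equal (difference: 0.4858 bits). KL divergence is asymmetric: D_KL(P||Q) ≠ D_KL(Q||P) in general.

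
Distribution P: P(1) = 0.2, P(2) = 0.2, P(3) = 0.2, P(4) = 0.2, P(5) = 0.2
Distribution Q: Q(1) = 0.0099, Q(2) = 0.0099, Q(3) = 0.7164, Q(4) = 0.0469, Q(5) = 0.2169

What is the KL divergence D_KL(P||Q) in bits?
1.7615 bits

D_KL(P||Q) = Σ P(x) log₂(P(x)/Q(x))

Computing term by term:
  P(1)·log₂(P(1)/Q(1)) = 0.2·log₂(0.2/0.0099) = 0.86729
  P(2)·log₂(P(2)/Q(2)) = 0.2·log₂(0.2/0.0099) = 0.86729
  P(3)·log₂(P(3)/Q(3)) = 0.2·log₂(0.2/0.7164) = -0.36815
  P(4)·log₂(P(4)/Q(4)) = 0.2·log₂(0.2/0.0469) = 0.41847
  P(5)·log₂(P(5)/Q(5)) = 0.2·log₂(0.2/0.2169) = -0.02341

D_KL(P||Q) = 0.86729 + 0.86729 - 0.36815 + 0.41847 - 0.02341 = 1.76149 ≈ 1.7615 bits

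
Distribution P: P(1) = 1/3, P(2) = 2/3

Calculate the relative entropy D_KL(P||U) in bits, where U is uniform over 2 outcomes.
0.0817 bits

U(i) = 1/2 for all i

D_KL(P||U) = Σ P(x) log₂(P(x) / (1/2))
           = Σ P(x) log₂(P(x)) + log₂(2)
           = log₂(2) - H(P)

H(P) = -Σ P(x) log₂(P(x)):
  -P(1)·log₂(P(1)) = -(1/3)·log₂(1/3) = 0.52832
  -P(2)·log₂(P(2)) = -(2/3)·log₂(2/3) = 0.38998
H(P) = 0.52832 + 0.38998 = 0.91830 bits

log₂(2) = 1.00000 bits

D_KL(P||U) = 1.00000 - 0.91830 = 0.08170 ≈ 0.0817 bits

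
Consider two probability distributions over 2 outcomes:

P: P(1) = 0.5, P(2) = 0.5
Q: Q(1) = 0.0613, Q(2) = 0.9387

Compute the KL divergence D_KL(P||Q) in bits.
1.0596 bits

D_KL(P||Q) = Σ P(x) log₂(P(x)/Q(x))

Computing term by term:
  P(1)·log₂(P(1)/Q(1)) = 0.5·log₂(0.5/0.0613) = 1.51398
  P(2)·log₂(P(2)/Q(2)) = 0.5·log₂(0.5/0.9387) = -0.45437

D_KL(P||Q) = 1.51398 - 0.45437 = 1.05961 ≈ 1.0596 bits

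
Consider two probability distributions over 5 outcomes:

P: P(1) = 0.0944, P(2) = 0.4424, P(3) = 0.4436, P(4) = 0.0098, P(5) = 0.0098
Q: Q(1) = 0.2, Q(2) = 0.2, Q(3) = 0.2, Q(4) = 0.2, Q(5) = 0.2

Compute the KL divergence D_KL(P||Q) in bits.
0.8290 bits

D_KL(P||Q) = Σ P(x) log₂(P(x)/Q(x))

Computing term by term:
  P(1)·log₂(P(1)/Q(1)) = 0.0944·log₂(0.0944/0.2) = -0.10225
  P(2)·log₂(P(2)/Q(2)) = 0.4424·log₂(0.4424/0.2) = 0.50670
  P(3)·log₂(P(3)/Q(3)) = 0.4436·log₂(0.4436/0.2) = 0.50981
  P(4)·log₂(P(4)/Q(4)) = 0.0098·log₂(0.0098/0.2) = -0.04264
  P(5)·log₂(P(5)/Q(5)) = 0.0098·log₂(0.0098/0.2) = -0.04264

D_KL(P||Q) = -0.10225 + 0.50670 + 0.50981 - 0.04264 - 0.04264 = 0.82898 ≈ 0.8290 bits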